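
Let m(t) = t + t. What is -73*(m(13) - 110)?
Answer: 6132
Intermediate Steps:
m(t) = 2*t
-73*(m(13) - 110) = -73*(2*13 - 110) = -73*(26 - 110) = -73*(-84) = 6132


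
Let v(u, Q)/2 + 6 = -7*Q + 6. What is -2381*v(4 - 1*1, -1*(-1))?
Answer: 33334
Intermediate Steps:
v(u, Q) = -14*Q (v(u, Q) = -12 + 2*(-7*Q + 6) = -12 + 2*(6 - 7*Q) = -12 + (12 - 14*Q) = -14*Q)
-2381*v(4 - 1*1, -1*(-1)) = -(-33334)*(-1*(-1)) = -(-33334) = -2381*(-14) = 33334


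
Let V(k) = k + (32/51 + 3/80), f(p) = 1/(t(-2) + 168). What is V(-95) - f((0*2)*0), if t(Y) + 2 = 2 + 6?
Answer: -3720801/39440 ≈ -94.341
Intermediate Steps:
t(Y) = 6 (t(Y) = -2 + (2 + 6) = -2 + 8 = 6)
f(p) = 1/174 (f(p) = 1/(6 + 168) = 1/174)
V(k) = 2713/4080 + k (V(k) = k + (32*(1/51) + 3*(1/80)) = k + (32/51 + 3/80) = k + 2713/4080 = 2713/4080 + k)
V(-95) - f((0*2)*0) = (2713/4080 - 95) - 1*1/174 = -384887/4080 - 1/174 = -3720801/39440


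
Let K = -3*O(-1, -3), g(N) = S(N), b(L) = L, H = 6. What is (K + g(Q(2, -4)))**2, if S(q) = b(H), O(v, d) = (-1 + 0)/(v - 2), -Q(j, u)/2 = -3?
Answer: 25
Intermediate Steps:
Q(j, u) = 6 (Q(j, u) = -2*(-3) = 6)
O(v, d) = -1/(-2 + v)
S(q) = 6
g(N) = 6
K = -1 (K = -(-3)/(-2 - 1) = -(-3)/(-3) = -(-3)*(-1)/3 = -3*1/3 = -1)
(K + g(Q(2, -4)))**2 = (-1 + 6)**2 = 5**2 = 25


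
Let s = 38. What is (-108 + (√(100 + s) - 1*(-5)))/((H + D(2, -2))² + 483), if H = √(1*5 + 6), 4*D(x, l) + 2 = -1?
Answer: -13040624/62609233 - 39552*√11/62609233 + 384*√1518/62609233 + 126608*√138/62609233 ≈ -0.18639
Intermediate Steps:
D(x, l) = -¾ (D(x, l) = -½ + (¼)*(-1) = -½ - ¼ = -¾)
H = √11 (H = √(5 + 6) = √11 ≈ 3.3166)
(-108 + (√(100 + s) - 1*(-5)))/((H + D(2, -2))² + 483) = (-108 + (√(100 + 38) - 1*(-5)))/((√11 - ¾)² + 483) = (-108 + (√138 + 5))/((-¾ + √11)² + 483) = (-108 + (5 + √138))/(483 + (-¾ + √11)²) = (-103 + √138)/(483 + (-¾ + √11)²)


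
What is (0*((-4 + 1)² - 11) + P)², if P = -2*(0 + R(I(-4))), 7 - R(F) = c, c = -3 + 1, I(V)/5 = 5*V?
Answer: 324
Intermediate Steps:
I(V) = 25*V (I(V) = 5*(5*V) = 25*V)
c = -2
R(F) = 9 (R(F) = 7 - 1*(-2) = 7 + 2 = 9)
P = -18 (P = -2*(0 + 9) = -2*9 = -18)
(0*((-4 + 1)² - 11) + P)² = (0*((-4 + 1)² - 11) - 18)² = (0*((-3)² - 11) - 18)² = (0*(9 - 11) - 18)² = (0*(-2) - 18)² = (0 - 18)² = (-18)² = 324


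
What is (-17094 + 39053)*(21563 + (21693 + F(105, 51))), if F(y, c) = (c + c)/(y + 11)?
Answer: 55092913141/58 ≈ 9.4988e+8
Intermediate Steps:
F(y, c) = 2*c/(11 + y) (F(y, c) = (2*c)/(11 + y) = 2*c/(11 + y))
(-17094 + 39053)*(21563 + (21693 + F(105, 51))) = (-17094 + 39053)*(21563 + (21693 + 2*51/(11 + 105))) = 21959*(21563 + (21693 + 2*51/116)) = 21959*(21563 + (21693 + 2*51*(1/116))) = 21959*(21563 + (21693 + 51/58)) = 21959*(21563 + 1258245/58) = 21959*(2508899/58) = 55092913141/58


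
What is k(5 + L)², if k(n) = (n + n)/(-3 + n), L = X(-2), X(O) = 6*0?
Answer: 25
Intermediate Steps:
X(O) = 0
L = 0
k(n) = 2*n/(-3 + n) (k(n) = (2*n)/(-3 + n) = 2*n/(-3 + n))
k(5 + L)² = (2*(5 + 0)/(-3 + (5 + 0)))² = (2*5/(-3 + 5))² = (2*5/2)² = (2*5*(½))² = 5² = 25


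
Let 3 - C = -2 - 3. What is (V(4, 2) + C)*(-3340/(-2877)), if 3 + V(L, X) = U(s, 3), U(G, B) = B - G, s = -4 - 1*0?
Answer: 13360/959 ≈ 13.931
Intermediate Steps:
C = 8 (C = 3 - (-2 - 3) = 3 - 1*(-5) = 3 + 5 = 8)
s = -4 (s = -4 + 0 = -4)
V(L, X) = 4 (V(L, X) = -3 + (3 - 1*(-4)) = -3 + (3 + 4) = -3 + 7 = 4)
(V(4, 2) + C)*(-3340/(-2877)) = (4 + 8)*(-3340/(-2877)) = 12*(-3340*(-1/2877)) = 12*(3340/2877) = 13360/959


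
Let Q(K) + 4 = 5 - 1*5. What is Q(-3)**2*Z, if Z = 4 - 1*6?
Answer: -32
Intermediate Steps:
Q(K) = -4 (Q(K) = -4 + (5 - 1*5) = -4 + (5 - 5) = -4 + 0 = -4)
Z = -2 (Z = 4 - 6 = -2)
Q(-3)**2*Z = (-4)**2*(-2) = 16*(-2) = -32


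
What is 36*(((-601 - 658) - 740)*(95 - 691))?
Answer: 42890544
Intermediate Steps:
36*(((-601 - 658) - 740)*(95 - 691)) = 36*((-1259 - 740)*(-596)) = 36*(-1999*(-596)) = 36*1191404 = 42890544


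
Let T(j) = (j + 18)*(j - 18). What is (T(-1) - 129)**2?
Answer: 204304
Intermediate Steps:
T(j) = (-18 + j)*(18 + j) (T(j) = (18 + j)*(-18 + j) = (-18 + j)*(18 + j))
(T(-1) - 129)**2 = ((-324 + (-1)**2) - 129)**2 = ((-324 + 1) - 129)**2 = (-323 - 129)**2 = (-452)**2 = 204304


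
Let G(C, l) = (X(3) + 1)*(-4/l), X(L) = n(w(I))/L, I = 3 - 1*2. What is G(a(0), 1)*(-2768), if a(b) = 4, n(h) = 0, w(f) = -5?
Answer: 11072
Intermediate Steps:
I = 1 (I = 3 - 2 = 1)
X(L) = 0 (X(L) = 0/L = 0)
G(C, l) = -4/l (G(C, l) = (0 + 1)*(-4/l) = 1*(-4/l) = -4/l)
G(a(0), 1)*(-2768) = -4/1*(-2768) = -4*1*(-2768) = -4*(-2768) = 11072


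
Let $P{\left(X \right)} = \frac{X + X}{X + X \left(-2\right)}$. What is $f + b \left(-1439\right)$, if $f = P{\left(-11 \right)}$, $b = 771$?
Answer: $-1109471$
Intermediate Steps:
$P{\left(X \right)} = -2$ ($P{\left(X \right)} = \frac{2 X}{X - 2 X} = \frac{2 X}{\left(-1\right) X} = 2 X \left(- \frac{1}{X}\right) = -2$)
$f = -2$
$f + b \left(-1439\right) = -2 + 771 \left(-1439\right) = -2 - 1109469 = -1109471$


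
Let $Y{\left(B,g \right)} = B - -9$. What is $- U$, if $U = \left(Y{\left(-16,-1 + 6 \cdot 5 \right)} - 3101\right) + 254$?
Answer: $2854$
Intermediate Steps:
$Y{\left(B,g \right)} = 9 + B$ ($Y{\left(B,g \right)} = B + 9 = 9 + B$)
$U = -2854$ ($U = \left(\left(9 - 16\right) - 3101\right) + 254 = \left(-7 - 3101\right) + 254 = -3108 + 254 = -2854$)
$- U = \left(-1\right) \left(-2854\right) = 2854$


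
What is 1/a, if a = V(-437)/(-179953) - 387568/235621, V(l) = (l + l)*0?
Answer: -235621/387568 ≈ -0.60795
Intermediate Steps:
V(l) = 0 (V(l) = (2*l)*0 = 0)
a = -387568/235621 (a = 0/(-179953) - 387568/235621 = 0*(-1/179953) - 387568*1/235621 = 0 - 387568/235621 = -387568/235621 ≈ -1.6449)
1/a = 1/(-387568/235621) = -235621/387568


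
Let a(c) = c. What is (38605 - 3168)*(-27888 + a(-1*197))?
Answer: -995248145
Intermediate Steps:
(38605 - 3168)*(-27888 + a(-1*197)) = (38605 - 3168)*(-27888 - 1*197) = 35437*(-27888 - 197) = 35437*(-28085) = -995248145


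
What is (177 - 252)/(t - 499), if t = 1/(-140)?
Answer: 3500/23287 ≈ 0.15030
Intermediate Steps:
t = -1/140 ≈ -0.0071429
(177 - 252)/(t - 499) = (177 - 252)/(-1/140 - 499) = -75/(-69861/140) = -75*(-140/69861) = 3500/23287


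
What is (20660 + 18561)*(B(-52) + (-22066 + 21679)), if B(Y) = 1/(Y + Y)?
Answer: -121431233/8 ≈ -1.5179e+7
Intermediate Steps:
B(Y) = 1/(2*Y)
(20660 + 18561)*(B(-52) + (-22066 + 21679)) = (20660 + 18561)*((1/2)/(-52) + (-22066 + 21679)) = 39221*((1/2)*(-1/52) - 387) = 39221*(-1/104 - 387) = 39221*(-40249/104) = -121431233/8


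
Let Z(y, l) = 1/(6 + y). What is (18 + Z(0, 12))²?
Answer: 11881/36 ≈ 330.03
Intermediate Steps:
(18 + Z(0, 12))² = (18 + 1/(6 + 0))² = (18 + 1/6)² = (18 + ⅙)² = (109/6)² = 11881/36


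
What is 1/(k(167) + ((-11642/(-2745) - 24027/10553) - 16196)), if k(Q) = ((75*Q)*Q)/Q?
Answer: -474885/1742369984 ≈ -0.00027255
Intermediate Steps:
k(Q) = 75*Q (k(Q) = (75*Q²)/Q = 75*Q)
1/(k(167) + ((-11642/(-2745) - 24027/10553) - 16196)) = 1/(75*167 + ((-11642/(-2745) - 24027/10553) - 16196)) = 1/(12525 + ((-11642*(-1/2745) - 24027*1/10553) - 16196)) = 1/(12525 + ((11642/2745 - 24027/10553) - 16196)) = 1/(12525 + (932851/474885 - 16196)) = 1/(12525 - 7690304609/474885) = 1/(-1742369984/474885) = -474885/1742369984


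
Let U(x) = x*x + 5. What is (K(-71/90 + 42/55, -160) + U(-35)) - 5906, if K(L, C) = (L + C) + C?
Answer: -989213/198 ≈ -4996.0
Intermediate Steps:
U(x) = 5 + x**2 (U(x) = x**2 + 5 = 5 + x**2)
K(L, C) = L + 2*C (K(L, C) = (C + L) + C = L + 2*C)
(K(-71/90 + 42/55, -160) + U(-35)) - 5906 = (((-71/90 + 42/55) + 2*(-160)) + (5 + (-35)**2)) - 5906 = (((-71*1/90 + 42*(1/55)) - 320) + (5 + 1225)) - 5906 = (((-71/90 + 42/55) - 320) + 1230) - 5906 = ((-5/198 - 320) + 1230) - 5906 = (-63365/198 + 1230) - 5906 = 180175/198 - 5906 = -989213/198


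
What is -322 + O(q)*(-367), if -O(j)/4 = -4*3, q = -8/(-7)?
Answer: -17938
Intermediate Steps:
q = 8/7 (q = -8*(-1/7) = 8/7 ≈ 1.1429)
O(j) = 48 (O(j) = -(-16)*3 = -4*(-12) = 48)
-322 + O(q)*(-367) = -322 + 48*(-367) = -322 - 17616 = -17938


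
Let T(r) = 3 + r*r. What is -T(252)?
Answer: -63507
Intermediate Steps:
T(r) = 3 + r²
-T(252) = -(3 + 252²) = -(3 + 63504) = -1*63507 = -63507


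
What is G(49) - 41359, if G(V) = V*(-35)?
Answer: -43074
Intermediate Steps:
G(V) = -35*V
G(49) - 41359 = -35*49 - 41359 = -1715 - 41359 = -43074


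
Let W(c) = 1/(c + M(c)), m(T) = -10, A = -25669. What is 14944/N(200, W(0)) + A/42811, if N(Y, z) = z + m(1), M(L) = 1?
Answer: -639998605/385299 ≈ -1661.0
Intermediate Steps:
W(c) = 1/(1 + c) (W(c) = 1/(c + 1) = 1/(1 + c))
N(Y, z) = -10 + z (N(Y, z) = z - 10 = -10 + z)
14944/N(200, W(0)) + A/42811 = 14944/(-10 + 1/(1 + 0)) - 25669/42811 = 14944/(-10 + 1/1) - 25669*1/42811 = 14944/(-10 + 1) - 25669/42811 = 14944/(-9) - 25669/42811 = 14944*(-⅑) - 25669/42811 = -14944/9 - 25669/42811 = -639998605/385299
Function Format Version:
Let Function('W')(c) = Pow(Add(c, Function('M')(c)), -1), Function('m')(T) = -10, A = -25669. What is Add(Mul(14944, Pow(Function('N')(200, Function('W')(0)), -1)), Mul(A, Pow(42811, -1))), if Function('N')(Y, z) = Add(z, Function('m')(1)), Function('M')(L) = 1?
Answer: Rational(-639998605, 385299) ≈ -1661.0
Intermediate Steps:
Function('W')(c) = Pow(Add(1, c), -1) (Function('W')(c) = Pow(Add(c, 1), -1) = Pow(Add(1, c), -1))
Function('N')(Y, z) = Add(-10, z) (Function('N')(Y, z) = Add(z, -10) = Add(-10, z))
Add(Mul(14944, Pow(Function('N')(200, Function('W')(0)), -1)), Mul(A, Pow(42811, -1))) = Add(Mul(14944, Pow(Add(-10, Pow(Add(1, 0), -1)), -1)), Mul(-25669, Pow(42811, -1))) = Add(Mul(14944, Pow(Add(-10, Pow(1, -1)), -1)), Mul(-25669, Rational(1, 42811))) = Add(Mul(14944, Pow(Add(-10, 1), -1)), Rational(-25669, 42811)) = Add(Mul(14944, Pow(-9, -1)), Rational(-25669, 42811)) = Add(Mul(14944, Rational(-1, 9)), Rational(-25669, 42811)) = Add(Rational(-14944, 9), Rational(-25669, 42811)) = Rational(-639998605, 385299)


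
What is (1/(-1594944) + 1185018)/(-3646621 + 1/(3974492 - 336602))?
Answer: -381985998417826055/1175474265823002912 ≈ -0.32496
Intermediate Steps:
(1/(-1594944) + 1185018)/(-3646621 + 1/(3974492 - 336602)) = (-1/1594944 + 1185018)/(-3646621 + 1/3637890) = 1890037348991/(1594944*(-3646621 + 1/3637890)) = 1890037348991/(1594944*(-13266006069689/3637890)) = (1890037348991/1594944)*(-3637890/13266006069689) = -381985998417826055/1175474265823002912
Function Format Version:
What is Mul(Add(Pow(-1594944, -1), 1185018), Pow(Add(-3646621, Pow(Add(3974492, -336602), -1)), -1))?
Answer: Rational(-381985998417826055, 1175474265823002912) ≈ -0.32496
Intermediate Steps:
Mul(Add(Pow(-1594944, -1), 1185018), Pow(Add(-3646621, Pow(Add(3974492, -336602), -1)), -1)) = Mul(Add(Rational(-1, 1594944), 1185018), Pow(Add(-3646621, Pow(3637890, -1)), -1)) = Mul(Rational(1890037348991, 1594944), Pow(Add(-3646621, Rational(1, 3637890)), -1)) = Mul(Rational(1890037348991, 1594944), Pow(Rational(-13266006069689, 3637890), -1)) = Mul(Rational(1890037348991, 1594944), Rational(-3637890, 13266006069689)) = Rational(-381985998417826055, 1175474265823002912)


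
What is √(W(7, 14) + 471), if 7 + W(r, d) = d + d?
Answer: 2*√123 ≈ 22.181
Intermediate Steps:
W(r, d) = -7 + 2*d (W(r, d) = -7 + (d + d) = -7 + 2*d)
√(W(7, 14) + 471) = √((-7 + 2*14) + 471) = √((-7 + 28) + 471) = √(21 + 471) = √492 = 2*√123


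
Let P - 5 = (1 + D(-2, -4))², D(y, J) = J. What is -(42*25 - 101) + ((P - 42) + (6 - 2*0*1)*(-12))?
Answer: -1049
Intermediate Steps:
P = 14 (P = 5 + (1 - 4)² = 5 + (-3)² = 5 + 9 = 14)
-(42*25 - 101) + ((P - 42) + (6 - 2*0*1)*(-12)) = -(42*25 - 101) + ((14 - 42) + (6 - 2*0*1)*(-12)) = -(1050 - 101) + (-28 + (6 + 0*1)*(-12)) = -1*949 + (-28 + (6 + 0)*(-12)) = -949 + (-28 + 6*(-12)) = -949 + (-28 - 72) = -949 - 100 = -1049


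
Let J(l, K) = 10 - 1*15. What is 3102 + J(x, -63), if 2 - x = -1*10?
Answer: 3097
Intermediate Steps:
x = 12 (x = 2 - (-1)*10 = 2 - 1*(-10) = 2 + 10 = 12)
J(l, K) = -5 (J(l, K) = 10 - 15 = -5)
3102 + J(x, -63) = 3102 - 5 = 3097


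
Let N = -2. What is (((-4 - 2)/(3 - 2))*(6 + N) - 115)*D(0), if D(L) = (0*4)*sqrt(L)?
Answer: 0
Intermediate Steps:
D(L) = 0 (D(L) = 0*sqrt(L) = 0)
(((-4 - 2)/(3 - 2))*(6 + N) - 115)*D(0) = (((-4 - 2)/(3 - 2))*(6 - 2) - 115)*0 = (-6/1*4 - 115)*0 = (-6*1*4 - 115)*0 = (-6*4 - 115)*0 = (-24 - 115)*0 = -139*0 = 0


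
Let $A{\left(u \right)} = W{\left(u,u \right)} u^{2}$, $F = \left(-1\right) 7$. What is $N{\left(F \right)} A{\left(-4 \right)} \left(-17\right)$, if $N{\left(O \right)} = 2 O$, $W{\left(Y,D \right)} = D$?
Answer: $-15232$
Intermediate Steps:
$F = -7$
$A{\left(u \right)} = u^{3}$ ($A{\left(u \right)} = u u^{2} = u^{3}$)
$N{\left(F \right)} A{\left(-4 \right)} \left(-17\right) = 2 \left(-7\right) \left(-4\right)^{3} \left(-17\right) = \left(-14\right) \left(-64\right) \left(-17\right) = 896 \left(-17\right) = -15232$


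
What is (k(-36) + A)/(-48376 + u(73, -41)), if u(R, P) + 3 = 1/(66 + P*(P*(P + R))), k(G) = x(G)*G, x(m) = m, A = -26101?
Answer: 1335947690/2605596181 ≈ 0.51272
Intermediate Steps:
k(G) = G**2 (k(G) = G*G = G**2)
u(R, P) = -3 + 1/(66 + P**2*(P + R)) (u(R, P) = -3 + 1/(66 + P*(P*(P + R))) = -3 + 1/(66 + P**2*(P + R)))
(k(-36) + A)/(-48376 + u(73, -41)) = ((-36)**2 - 26101)/(-48376 + (-197 - 3*(-41)**3 - 3*73*(-41)**2)/(66 + (-41)**3 + 73*(-41)**2)) = (1296 - 26101)/(-48376 + (-197 - 3*(-68921) - 3*73*1681)/(66 - 68921 + 73*1681)) = -24805/(-48376 + (-197 + 206763 - 368139)/(66 - 68921 + 122713)) = -24805/(-48376 - 161573/53858) = -24805/(-2605596181/53858) = -24805*(-53858/2605596181) = 1335947690/2605596181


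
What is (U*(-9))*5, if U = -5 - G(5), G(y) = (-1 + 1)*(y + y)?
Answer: 225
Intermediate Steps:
G(y) = 0 (G(y) = 0*(2*y) = 0)
U = -5 (U = -5 - 1*0 = -5 + 0 = -5)
(U*(-9))*5 = -5*(-9)*5 = 45*5 = 225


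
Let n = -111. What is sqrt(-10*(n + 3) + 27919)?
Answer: sqrt(28999) ≈ 170.29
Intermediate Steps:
sqrt(-10*(n + 3) + 27919) = sqrt(-10*(-111 + 3) + 27919) = sqrt(-10*(-108) + 27919) = sqrt(1080 + 27919) = sqrt(28999)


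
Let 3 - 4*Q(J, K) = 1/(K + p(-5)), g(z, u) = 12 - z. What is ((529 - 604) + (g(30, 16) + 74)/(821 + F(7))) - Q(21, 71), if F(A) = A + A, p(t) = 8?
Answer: -4992216/65965 ≈ -75.680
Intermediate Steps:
F(A) = 2*A
Q(J, K) = ¾ - 1/(4*(8 + K)) (Q(J, K) = ¾ - 1/(4*(K + 8)) = ¾ - 1/(4*(8 + K)))
((529 - 604) + (g(30, 16) + 74)/(821 + F(7))) - Q(21, 71) = ((529 - 604) + ((12 - 1*30) + 74)/(821 + 2*7)) - (23 + 3*71)/(4*(8 + 71)) = (-75 + ((12 - 30) + 74)/(821 + 14)) - (23 + 213)/(4*79) = (-75 + (-18 + 74)/835) - 236/(4*79) = (-75 + 56*(1/835)) - 1*59/79 = (-75 + 56/835) - 59/79 = -62569/835 - 59/79 = -4992216/65965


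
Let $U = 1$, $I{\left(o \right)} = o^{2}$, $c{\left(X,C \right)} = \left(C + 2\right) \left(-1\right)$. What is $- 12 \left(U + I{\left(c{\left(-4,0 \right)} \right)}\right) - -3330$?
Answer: $3270$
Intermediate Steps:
$c{\left(X,C \right)} = -2 - C$ ($c{\left(X,C \right)} = \left(2 + C\right) \left(-1\right) = -2 - C$)
$- 12 \left(U + I{\left(c{\left(-4,0 \right)} \right)}\right) - -3330 = - 12 \left(1 + \left(-2 - 0\right)^{2}\right) - -3330 = - 12 \left(1 + \left(-2 + 0\right)^{2}\right) + 3330 = - 12 \left(1 + \left(-2\right)^{2}\right) + 3330 = - 12 \left(1 + 4\right) + 3330 = \left(-12\right) 5 + 3330 = -60 + 3330 = 3270$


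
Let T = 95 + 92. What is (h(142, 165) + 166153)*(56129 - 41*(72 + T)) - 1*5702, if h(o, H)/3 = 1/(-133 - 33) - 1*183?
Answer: 625540415789/83 ≈ 7.5366e+9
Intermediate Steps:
T = 187
h(o, H) = -91137/166 (h(o, H) = 3*(1/(-133 - 33) - 1*183) = 3*(1/(-166) - 183) = 3*(-1/166 - 183) = 3*(-30379/166) = -91137/166)
(h(142, 165) + 166153)*(56129 - 41*(72 + T)) - 1*5702 = (-91137/166 + 166153)*(56129 - 41*(72 + 187)) - 1*5702 = 27490261*(56129 - 41*259)/166 - 5702 = 27490261*(56129 - 10619)/166 - 5702 = (27490261/166)*45510 - 5702 = 625540889055/83 - 5702 = 625540415789/83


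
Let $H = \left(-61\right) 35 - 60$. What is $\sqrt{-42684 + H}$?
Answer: $i \sqrt{44879} \approx 211.85 i$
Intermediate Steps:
$H = -2195$ ($H = -2135 - 60 = -2195$)
$\sqrt{-42684 + H} = \sqrt{-42684 - 2195} = \sqrt{-44879} = i \sqrt{44879}$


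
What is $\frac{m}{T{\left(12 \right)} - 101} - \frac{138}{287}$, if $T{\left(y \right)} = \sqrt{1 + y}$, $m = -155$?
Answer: $\frac{3087041}{2923956} + \frac{155 \sqrt{13}}{10188} \approx 1.1106$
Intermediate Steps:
$\frac{m}{T{\left(12 \right)} - 101} - \frac{138}{287} = - \frac{155}{\sqrt{1 + 12} - 101} - \frac{138}{287} = - \frac{155}{\sqrt{13} - 101} - \frac{138}{287} = - \frac{155}{-101 + \sqrt{13}} - \frac{138}{287} = - \frac{138}{287} - \frac{155}{-101 + \sqrt{13}}$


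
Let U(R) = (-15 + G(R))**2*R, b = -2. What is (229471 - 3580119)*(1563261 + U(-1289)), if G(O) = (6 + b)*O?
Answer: 115481150126115424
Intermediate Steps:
G(O) = 4*O (G(O) = (6 - 2)*O = 4*O)
U(R) = R*(-15 + 4*R)**2 (U(R) = (-15 + 4*R)**2*R = R*(-15 + 4*R)**2)
(229471 - 3580119)*(1563261 + U(-1289)) = (229471 - 3580119)*(1563261 - 1289*(-15 + 4*(-1289))**2) = -3350648*(1563261 - 1289*(-15 - 5156)**2) = -3350648*(1563261 - 1289*(-5171)**2) = -3350648*(1563261 - 1289*26739241) = -3350648*(1563261 - 34466881649) = -3350648*(-34465318388) = 115481150126115424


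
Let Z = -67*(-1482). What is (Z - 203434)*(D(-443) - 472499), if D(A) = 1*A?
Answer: 49252179880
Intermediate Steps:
D(A) = A
Z = 99294
(Z - 203434)*(D(-443) - 472499) = (99294 - 203434)*(-443 - 472499) = -104140*(-472942) = 49252179880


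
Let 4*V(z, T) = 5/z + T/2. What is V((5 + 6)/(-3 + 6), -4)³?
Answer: -343/85184 ≈ -0.0040266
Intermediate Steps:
V(z, T) = T/8 + 5/(4*z) (V(z, T) = (5/z + T/2)/4 = (T/2 + 5/z)/4 = T/8 + 5/(4*z))
V((5 + 6)/(-3 + 6), -4)³ = ((10 - 4*(5 + 6)/(-3 + 6))/(8*(((5 + 6)/(-3 + 6)))))³ = ((10 - 44/3)/(8*((11/3))))³ = ((10 - 44/3)/(8*((11*(⅓)))))³ = ((10 - 4*11/3)/(8*(11/3)))³ = ((⅛)*(3/11)*(10 - 44/3))³ = ((⅛)*(3/11)*(-14/3))³ = (-7/44)³ = -343/85184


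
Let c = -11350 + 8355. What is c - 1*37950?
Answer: -40945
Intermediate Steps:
c = -2995
c - 1*37950 = -2995 - 1*37950 = -2995 - 37950 = -40945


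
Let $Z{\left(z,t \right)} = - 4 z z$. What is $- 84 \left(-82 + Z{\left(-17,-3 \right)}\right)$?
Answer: $103992$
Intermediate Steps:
$Z{\left(z,t \right)} = - 4 z^{2}$
$- 84 \left(-82 + Z{\left(-17,-3 \right)}\right) = - 84 \left(-82 - 4 \left(-17\right)^{2}\right) = - 84 \left(-82 - 1156\right) = \left(-84\right) \left(-1238\right) = 103992$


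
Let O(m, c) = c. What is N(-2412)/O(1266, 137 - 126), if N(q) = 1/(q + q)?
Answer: -1/53064 ≈ -1.8845e-5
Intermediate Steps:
N(q) = 1/(2*q)
N(-2412)/O(1266, 137 - 126) = ((½)/(-2412))/(137 - 126) = ((½)*(-1/2412))/11 = -1/4824*1/11 = -1/53064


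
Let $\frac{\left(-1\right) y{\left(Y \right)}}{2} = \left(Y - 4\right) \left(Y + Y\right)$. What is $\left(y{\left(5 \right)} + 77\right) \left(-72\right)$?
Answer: $-4104$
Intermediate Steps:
$y{\left(Y \right)} = - 4 Y \left(-4 + Y\right)$ ($y{\left(Y \right)} = - 2 \left(Y - 4\right) \left(Y + Y\right) = - 2 \left(-4 + Y\right) 2 Y = - 2 \cdot 2 Y \left(-4 + Y\right) = - 4 Y \left(-4 + Y\right)$)
$\left(y{\left(5 \right)} + 77\right) \left(-72\right) = \left(4 \cdot 5 \left(4 - 5\right) + 77\right) \left(-72\right) = \left(4 \cdot 5 \left(-1\right) + 77\right) \left(-72\right) = \left(-20 + 77\right) \left(-72\right) = 57 \left(-72\right) = -4104$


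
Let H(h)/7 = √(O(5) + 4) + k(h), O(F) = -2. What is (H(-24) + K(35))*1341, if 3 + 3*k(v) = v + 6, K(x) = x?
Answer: -18774 + 9387*√2 ≈ -5498.8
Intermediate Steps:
k(v) = 1 + v/3 (k(v) = -1 + (v + 6)/3 = -1 + (6 + v)/3 = -1 + (2 + v/3) = 1 + v/3)
H(h) = 7 + 7*√2 + 7*h/3 (H(h) = 7*(√(-2 + 4) + (1 + h/3)) = 7*(√2 + (1 + h/3)) = 7*(1 + √2 + h/3) = 7 + 7*√2 + 7*h/3)
(H(-24) + K(35))*1341 = ((7 + 7*√2 + (7/3)*(-24)) + 35)*1341 = ((7 + 7*√2 - 56) + 35)*1341 = ((-49 + 7*√2) + 35)*1341 = (-14 + 7*√2)*1341 = -18774 + 9387*√2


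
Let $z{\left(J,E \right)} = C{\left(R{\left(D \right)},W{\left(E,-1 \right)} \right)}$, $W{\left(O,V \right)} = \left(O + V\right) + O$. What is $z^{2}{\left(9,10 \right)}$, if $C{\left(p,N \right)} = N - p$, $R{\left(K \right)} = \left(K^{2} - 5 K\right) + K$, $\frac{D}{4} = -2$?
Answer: $5929$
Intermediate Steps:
$W{\left(O,V \right)} = V + 2 O$
$D = -8$ ($D = 4 \left(-2\right) = -8$)
$R{\left(K \right)} = K^{2} - 4 K$
$z{\left(J,E \right)} = -97 + 2 E$ ($z{\left(J,E \right)} = \left(-1 + 2 E\right) - - 8 \left(-4 - 8\right) = \left(-1 + 2 E\right) - \left(-8\right) \left(-12\right) = \left(-1 + 2 E\right) - 96 = -97 + 2 E$)
$z^{2}{\left(9,10 \right)} = \left(-97 + 2 \cdot 10\right)^{2} = \left(-97 + 20\right)^{2} = \left(-77\right)^{2} = 5929$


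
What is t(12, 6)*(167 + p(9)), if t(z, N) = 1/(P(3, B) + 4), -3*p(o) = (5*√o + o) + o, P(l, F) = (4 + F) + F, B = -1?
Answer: 26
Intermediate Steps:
P(l, F) = 4 + 2*F
p(o) = -5*√o/3 - 2*o/3 (p(o) = -((5*√o + o) + o)/3 = -((o + 5*√o) + o)/3 = -(2*o + 5*√o)/3 = -5*√o/3 - 2*o/3)
t(z, N) = ⅙ (t(z, N) = 1/((4 + 2*(-1)) + 4) = 1/((4 - 2) + 4) = 1/(2 + 4) = 1/6 = ⅙)
t(12, 6)*(167 + p(9)) = (167 + (-5*√9/3 - ⅔*9))/6 = (167 + (-5/3*3 - 6))/6 = (167 + (-5 - 6))/6 = (167 - 11)/6 = (⅙)*156 = 26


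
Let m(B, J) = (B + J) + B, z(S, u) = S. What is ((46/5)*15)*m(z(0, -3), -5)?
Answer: -690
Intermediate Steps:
m(B, J) = J + 2*B
((46/5)*15)*m(z(0, -3), -5) = ((46/5)*15)*(-5 + 2*0) = ((46*(⅕))*15)*(-5 + 0) = ((46/5)*15)*(-5) = 138*(-5) = -690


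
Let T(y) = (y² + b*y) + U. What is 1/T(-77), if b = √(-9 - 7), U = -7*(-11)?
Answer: 39/234850 + I/117425 ≈ 0.00016606 + 8.5161e-6*I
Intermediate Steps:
U = 77
b = 4*I (b = √(-16) = 4*I ≈ 4.0*I)
T(y) = 77 + y² + 4*I*y (T(y) = (y² + (4*I)*y) + 77 = (y² + 4*I*y) + 77 = 77 + y² + 4*I*y)
1/T(-77) = 1/(77 + (-77)² + 4*I*(-77)) = 1/(77 + 5929 - 308*I) = 1/(6006 - 308*I) = (6006 + 308*I)/36166900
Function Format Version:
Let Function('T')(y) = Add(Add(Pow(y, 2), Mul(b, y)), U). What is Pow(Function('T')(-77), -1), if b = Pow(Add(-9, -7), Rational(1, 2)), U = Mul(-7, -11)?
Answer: Add(Rational(39, 234850), Mul(Rational(1, 117425), I)) ≈ Add(0.00016606, Mul(8.5161e-6, I))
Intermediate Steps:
U = 77
b = Mul(4, I) (b = Pow(-16, Rational(1, 2)) = Mul(4, I) ≈ Mul(4.0000, I))
Function('T')(y) = Add(77, Pow(y, 2), Mul(4, I, y)) (Function('T')(y) = Add(Add(Pow(y, 2), Mul(Mul(4, I), y)), 77) = Add(Add(Pow(y, 2), Mul(4, I, y)), 77) = Add(77, Pow(y, 2), Mul(4, I, y)))
Pow(Function('T')(-77), -1) = Pow(Add(77, Pow(-77, 2), Mul(4, I, -77)), -1) = Pow(Add(77, 5929, Mul(-308, I)), -1) = Pow(Add(6006, Mul(-308, I)), -1) = Mul(Rational(1, 36166900), Add(6006, Mul(308, I)))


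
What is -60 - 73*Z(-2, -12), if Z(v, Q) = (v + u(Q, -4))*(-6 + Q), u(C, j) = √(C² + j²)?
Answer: -2688 + 5256*√10 ≈ 13933.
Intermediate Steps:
Z(v, Q) = (-6 + Q)*(v + √(16 + Q²)) (Z(v, Q) = (v + √(Q² + (-4)²))*(-6 + Q) = (v + √(Q² + 16))*(-6 + Q) = (v + √(16 + Q²))*(-6 + Q) = (-6 + Q)*(v + √(16 + Q²)))
-60 - 73*Z(-2, -12) = -60 - 73*(-6*(-2) - 6*√(16 + (-12)²) - 12*(-2) - 12*√(16 + (-12)²)) = -60 - 73*(12 - 6*√(16 + 144) + 24 - 12*√(16 + 144)) = -60 - 73*(12 - 24*√10 + 24 - 48*√10) = -60 - 73*(36 - 72*√10) = -60 + (-2628 + 5256*√10) = -2688 + 5256*√10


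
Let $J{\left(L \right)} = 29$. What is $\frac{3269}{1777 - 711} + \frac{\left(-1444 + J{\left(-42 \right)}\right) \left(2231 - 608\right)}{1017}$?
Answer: $- \frac{814930799}{361374} \approx -2255.1$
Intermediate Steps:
$\frac{3269}{1777 - 711} + \frac{\left(-1444 + J{\left(-42 \right)}\right) \left(2231 - 608\right)}{1017} = \frac{3269}{1777 - 711} + \frac{\left(-1444 + 29\right) \left(2231 - 608\right)}{1017} = \frac{3269}{1066} + \left(-1415\right) 1623 \cdot \frac{1}{1017} = 3269 \cdot \frac{1}{1066} - \frac{765515}{339} = \frac{3269}{1066} - \frac{765515}{339} = - \frac{814930799}{361374}$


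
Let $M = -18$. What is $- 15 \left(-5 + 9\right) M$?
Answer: $1080$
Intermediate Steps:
$- 15 \left(-5 + 9\right) M = - 15 \left(-5 + 9\right) \left(-18\right) = \left(-15\right) 4 \left(-18\right) = \left(-60\right) \left(-18\right) = 1080$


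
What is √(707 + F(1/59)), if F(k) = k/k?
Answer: 2*√177 ≈ 26.608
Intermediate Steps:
F(k) = 1
√(707 + F(1/59)) = √(707 + 1) = √708 = 2*√177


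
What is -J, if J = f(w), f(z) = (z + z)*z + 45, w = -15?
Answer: -495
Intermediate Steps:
f(z) = 45 + 2*z² (f(z) = (2*z)*z + 45 = 2*z² + 45 = 45 + 2*z²)
J = 495 (J = 45 + 2*(-15)² = 45 + 2*225 = 45 + 450 = 495)
-J = -1*495 = -495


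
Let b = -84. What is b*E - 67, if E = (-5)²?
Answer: -2167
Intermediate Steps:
E = 25
b*E - 67 = -84*25 - 67 = -2100 - 67 = -2167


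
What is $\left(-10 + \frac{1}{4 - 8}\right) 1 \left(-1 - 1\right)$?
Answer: $\frac{41}{2} \approx 20.5$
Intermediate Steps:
$\left(-10 + \frac{1}{4 - 8}\right) 1 \left(-1 - 1\right) = \left(-10 + \frac{1}{-4}\right) 1 \left(-2\right) = \left(-10 - \frac{1}{4}\right) \left(-2\right) = \left(- \frac{41}{4}\right) \left(-2\right) = \frac{41}{2}$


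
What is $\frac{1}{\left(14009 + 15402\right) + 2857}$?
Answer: $\frac{1}{32268} \approx 3.099 \cdot 10^{-5}$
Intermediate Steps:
$\frac{1}{\left(14009 + 15402\right) + 2857} = \frac{1}{29411 + 2857} = \frac{1}{32268}$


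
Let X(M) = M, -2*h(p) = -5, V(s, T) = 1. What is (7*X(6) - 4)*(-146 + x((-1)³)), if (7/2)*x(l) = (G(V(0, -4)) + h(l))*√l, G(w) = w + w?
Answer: -5548 + 342*I/7 ≈ -5548.0 + 48.857*I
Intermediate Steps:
h(p) = 5/2 (h(p) = -½*(-5) = 5/2)
G(w) = 2*w
x(l) = 9*√l/7 (x(l) = 2*((2*1 + 5/2)*√l)/7 = 2*((2 + 5/2)*√l)/7 = 2*(9*√l/2)/7 = 9*√l/7)
(7*X(6) - 4)*(-146 + x((-1)³)) = (7*6 - 4)*(-146 + 9*√((-1)³)/7) = (42 - 4)*(-146 + 9*√(-1)/7) = 38*(-146 + 9*I/7) = -5548 + 342*I/7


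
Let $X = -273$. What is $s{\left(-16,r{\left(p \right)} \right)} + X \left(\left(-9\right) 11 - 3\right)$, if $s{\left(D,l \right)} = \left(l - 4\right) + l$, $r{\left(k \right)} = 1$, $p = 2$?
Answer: $27844$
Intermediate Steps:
$s{\left(D,l \right)} = -4 + 2 l$ ($s{\left(D,l \right)} = \left(-4 + l\right) + l = -4 + 2 l$)
$s{\left(-16,r{\left(p \right)} \right)} + X \left(\left(-9\right) 11 - 3\right) = \left(-4 + 2 \cdot 1\right) - 273 \left(\left(-9\right) 11 - 3\right) = \left(-4 + 2\right) - 273 \left(-99 - 3\right) = -2 - -27846 = -2 + 27846 = 27844$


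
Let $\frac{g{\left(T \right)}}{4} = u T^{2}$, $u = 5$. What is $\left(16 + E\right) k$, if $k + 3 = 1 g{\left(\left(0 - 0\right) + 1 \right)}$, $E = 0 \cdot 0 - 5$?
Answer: $187$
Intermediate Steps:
$E = -5$ ($E = 0 - 5 = -5$)
$g{\left(T \right)} = 20 T^{2}$ ($g{\left(T \right)} = 4 \cdot 5 T^{2} = 20 T^{2}$)
$k = 17$ ($k = -3 + 1 \cdot 20 \left(\left(0 - 0\right) + 1\right)^{2} = -3 + 1 \cdot 20 \left(\left(0 + 0\right) + 1\right)^{2} = -3 + 1 \cdot 20 \left(0 + 1\right)^{2} = -3 + 1 \cdot 20 \cdot 1^{2} = -3 + 1 \cdot 20 \cdot 1 = -3 + 1 \cdot 20 = -3 + 20 = 17$)
$\left(16 + E\right) k = \left(16 - 5\right) 17 = 11 \cdot 17 = 187$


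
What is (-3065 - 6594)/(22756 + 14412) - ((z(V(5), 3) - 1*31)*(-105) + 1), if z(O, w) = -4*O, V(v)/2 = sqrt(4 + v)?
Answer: -214692027/37168 ≈ -5776.3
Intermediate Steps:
V(v) = 2*sqrt(4 + v)
(-3065 - 6594)/(22756 + 14412) - ((z(V(5), 3) - 1*31)*(-105) + 1) = (-3065 - 6594)/(22756 + 14412) - ((-8*sqrt(4 + 5) - 1*31)*(-105) + 1) = -9659/37168 - ((-8*sqrt(9) - 31)*(-105) + 1) = -9659*1/37168 - ((-8*3 - 31)*(-105) + 1) = -9659/37168 - ((-4*6 - 31)*(-105) + 1) = -9659/37168 - ((-24 - 31)*(-105) + 1) = -9659/37168 - (-55*(-105) + 1) = -9659/37168 - (5775 + 1) = -9659/37168 - 1*5776 = -9659/37168 - 5776 = -214692027/37168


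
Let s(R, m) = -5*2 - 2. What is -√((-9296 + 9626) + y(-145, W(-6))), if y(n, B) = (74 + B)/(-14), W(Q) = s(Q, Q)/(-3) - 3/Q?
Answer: -√63581/14 ≈ -18.011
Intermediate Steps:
s(R, m) = -12 (s(R, m) = -10 - 2 = -12)
W(Q) = 4 - 3/Q (W(Q) = -12/(-3) - 3/Q = -12*(-⅓) - 3/Q = 4 - 3/Q)
y(n, B) = -37/7 - B/14 (y(n, B) = (74 + B)*(-1/14) = -37/7 - B/14)
-√((-9296 + 9626) + y(-145, W(-6))) = -√((-9296 + 9626) + (-37/7 - (4 - 3/(-6))/14)) = -√(330 + (-37/7 - (4 - 3*(-⅙))/14)) = -√(330 + (-37/7 - (4 + ½)/14)) = -√(330 + (-37/7 - 1/14*9/2)) = -√(330 + (-37/7 - 9/28)) = -√(330 - 157/28) = -√(9083/28) = -√63581/14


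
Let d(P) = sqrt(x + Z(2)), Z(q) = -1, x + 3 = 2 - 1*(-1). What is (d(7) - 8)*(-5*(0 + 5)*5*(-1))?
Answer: -1000 + 125*I ≈ -1000.0 + 125.0*I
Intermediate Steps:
x = 0 (x = -3 + (2 - 1*(-1)) = -3 + (2 + 1) = -3 + 3 = 0)
d(P) = I (d(P) = sqrt(0 - 1) = sqrt(-1) = I)
(d(7) - 8)*(-5*(0 + 5)*5*(-1)) = (I - 8)*(-5*(0 + 5)*5*(-1)) = (-8 + I)*(-5*5*5*(-1)) = (-8 + I)*(-125*(-1)) = (-8 + I)*(-5*(-25)) = (-8 + I)*125 = -1000 + 125*I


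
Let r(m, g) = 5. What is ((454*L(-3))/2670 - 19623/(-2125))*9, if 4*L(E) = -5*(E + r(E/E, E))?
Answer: 29988921/378250 ≈ 79.283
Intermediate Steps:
L(E) = -25/4 - 5*E/4 (L(E) = (-5*(E + 5))/4 = (-5*(5 + E))/4 = (-25 - 5*E)/4 = -25/4 - 5*E/4)
((454*L(-3))/2670 - 19623/(-2125))*9 = ((454*(-25/4 - 5/4*(-3)))/2670 - 19623/(-2125))*9 = ((454*(-25/4 + 15/4))*(1/2670) - 19623*(-1/2125))*9 = ((454*(-5/2))*(1/2670) + 19623/2125)*9 = (-1135*1/2670 + 19623/2125)*9 = (-227/534 + 19623/2125)*9 = (9996307/1134750)*9 = 29988921/378250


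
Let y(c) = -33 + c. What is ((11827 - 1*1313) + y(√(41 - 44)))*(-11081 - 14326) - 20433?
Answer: -266311200 - 25407*I*√3 ≈ -2.6631e+8 - 44006.0*I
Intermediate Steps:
((11827 - 1*1313) + y(√(41 - 44)))*(-11081 - 14326) - 20433 = ((11827 - 1*1313) + (-33 + √(41 - 44)))*(-11081 - 14326) - 20433 = ((11827 - 1313) + (-33 + √(-3)))*(-25407) - 20433 = (10514 + (-33 + I*√3))*(-25407) - 20433 = (10481 + I*√3)*(-25407) - 20433 = (-266290767 - 25407*I*√3) - 20433 = -266311200 - 25407*I*√3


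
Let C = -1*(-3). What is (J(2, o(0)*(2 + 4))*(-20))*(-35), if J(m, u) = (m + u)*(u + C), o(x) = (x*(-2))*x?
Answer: 4200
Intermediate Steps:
C = 3
o(x) = -2*x**2 (o(x) = (-2*x)*x = -2*x**2)
J(m, u) = (3 + u)*(m + u) (J(m, u) = (m + u)*(u + 3) = (m + u)*(3 + u) = (3 + u)*(m + u))
(J(2, o(0)*(2 + 4))*(-20))*(-35) = ((((-2*0**2)*(2 + 4))**2 + 3*2 + 3*((-2*0**2)*(2 + 4)) + 2*((-2*0**2)*(2 + 4)))*(-20))*(-35) = (((-2*0*6)**2 + 6 + 3*(-2*0*6) + 2*(-2*0*6))*(-20))*(-35) = (((0*6)**2 + 6 + 3*(0*6) + 2*(0*6))*(-20))*(-35) = ((0**2 + 6 + 3*0 + 2*0)*(-20))*(-35) = ((0 + 6 + 0 + 0)*(-20))*(-35) = (6*(-20))*(-35) = -120*(-35) = 4200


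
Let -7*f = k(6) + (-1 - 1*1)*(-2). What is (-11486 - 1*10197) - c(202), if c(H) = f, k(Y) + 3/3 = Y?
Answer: -151772/7 ≈ -21682.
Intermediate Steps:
k(Y) = -1 + Y
f = -9/7 (f = -((-1 + 6) + (-1 - 1*1)*(-2))/7 = -(5 + (-1 - 1)*(-2))/7 = -(5 - 2*(-2))/7 = -(5 + 4)/7 = -⅐*9 = -9/7 ≈ -1.2857)
c(H) = -9/7
(-11486 - 1*10197) - c(202) = (-11486 - 1*10197) - 1*(-9/7) = (-11486 - 10197) + 9/7 = -21683 + 9/7 = -151772/7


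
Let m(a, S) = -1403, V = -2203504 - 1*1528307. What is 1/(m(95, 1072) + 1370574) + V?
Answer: -5109487398680/1369171 ≈ -3.7318e+6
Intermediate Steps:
V = -3731811 (V = -2203504 - 1528307 = -3731811)
1/(m(95, 1072) + 1370574) + V = 1/(-1403 + 1370574) - 3731811 = 1/1369171 - 3731811 = -5109487398680/1369171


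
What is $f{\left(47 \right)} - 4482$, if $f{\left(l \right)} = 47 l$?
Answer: $-2273$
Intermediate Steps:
$f{\left(47 \right)} - 4482 = 47 \cdot 47 - 4482 = 2209 - 4482 = -2273$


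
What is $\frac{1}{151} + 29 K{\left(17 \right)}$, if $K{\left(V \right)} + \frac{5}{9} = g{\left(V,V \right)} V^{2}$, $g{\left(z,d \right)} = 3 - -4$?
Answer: $\frac{79706567}{1359} \approx 58651.0$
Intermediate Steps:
$g{\left(z,d \right)} = 7$ ($g{\left(z,d \right)} = 3 + 4 = 7$)
$K{\left(V \right)} = - \frac{5}{9} + 7 V^{2}$
$\frac{1}{151} + 29 K{\left(17 \right)} = \frac{1}{151} + 29 \left(- \frac{5}{9} + 7 \cdot 17^{2}\right) = \frac{1}{151} + 29 \left(- \frac{5}{9} + 7 \cdot 289\right) = \frac{1}{151} + 29 \left(- \frac{5}{9} + 2023\right) = \frac{1}{151} + 29 \cdot \frac{18202}{9} = \frac{1}{151} + \frac{527858}{9} = \frac{79706567}{1359}$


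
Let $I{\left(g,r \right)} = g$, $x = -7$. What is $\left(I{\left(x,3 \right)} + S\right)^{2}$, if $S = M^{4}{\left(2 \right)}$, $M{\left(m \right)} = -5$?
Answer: $381924$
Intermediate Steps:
$S = 625$ ($S = \left(-5\right)^{4} = 625$)
$\left(I{\left(x,3 \right)} + S\right)^{2} = \left(-7 + 625\right)^{2} = 618^{2} = 381924$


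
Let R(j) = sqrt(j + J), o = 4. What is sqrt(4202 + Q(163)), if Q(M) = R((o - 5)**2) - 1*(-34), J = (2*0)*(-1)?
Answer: sqrt(4237) ≈ 65.092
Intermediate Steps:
J = 0 (J = 0*(-1) = 0)
R(j) = sqrt(j) (R(j) = sqrt(j + 0) = sqrt(j))
Q(M) = 35 (Q(M) = sqrt((4 - 5)**2) - 1*(-34) = sqrt((-1)**2) + 34 = sqrt(1) + 34 = 1 + 34 = 35)
sqrt(4202 + Q(163)) = sqrt(4202 + 35) = sqrt(4237)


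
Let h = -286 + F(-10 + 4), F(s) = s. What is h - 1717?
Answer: -2009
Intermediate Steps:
h = -292 (h = -286 + (-10 + 4) = -286 - 6 = -292)
h - 1717 = -292 - 1717 = -2009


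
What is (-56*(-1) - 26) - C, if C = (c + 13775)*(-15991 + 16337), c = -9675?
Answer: -1418570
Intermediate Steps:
C = 1418600 (C = (-9675 + 13775)*(-15991 + 16337) = 4100*346 = 1418600)
(-56*(-1) - 26) - C = (-56*(-1) - 26) - 1*1418600 = (56 - 26) - 1418600 = 30 - 1418600 = -1418570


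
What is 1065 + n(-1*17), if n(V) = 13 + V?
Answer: 1061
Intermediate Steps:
1065 + n(-1*17) = 1065 + (13 - 1*17) = 1065 + (13 - 17) = 1065 - 4 = 1061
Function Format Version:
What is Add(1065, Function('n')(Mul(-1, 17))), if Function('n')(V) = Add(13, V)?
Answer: 1061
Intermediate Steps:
Add(1065, Function('n')(Mul(-1, 17))) = Add(1065, Add(13, Mul(-1, 17))) = Add(1065, Add(13, -17)) = Add(1065, -4) = 1061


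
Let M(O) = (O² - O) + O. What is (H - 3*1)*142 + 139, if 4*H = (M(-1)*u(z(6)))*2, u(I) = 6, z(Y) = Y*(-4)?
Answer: 139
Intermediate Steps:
z(Y) = -4*Y
M(O) = O²
H = 3 (H = (((-1)²*6)*2)/4 = ((1*6)*2)/4 = (6*2)/4 = (¼)*12 = 3)
(H - 3*1)*142 + 139 = (3 - 3*1)*142 + 139 = (3 - 3)*142 + 139 = 0*142 + 139 = 0 + 139 = 139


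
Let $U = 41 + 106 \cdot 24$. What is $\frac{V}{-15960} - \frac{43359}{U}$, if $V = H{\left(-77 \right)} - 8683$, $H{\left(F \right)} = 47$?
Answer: $- \frac{33484279}{2062830} \approx -16.232$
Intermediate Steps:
$U = 2585$ ($U = 41 + 2544 = 2585$)
$V = -8636$ ($V = 47 - 8683 = -8636$)
$\frac{V}{-15960} - \frac{43359}{U} = - \frac{8636}{-15960} - \frac{43359}{2585} = \left(-8636\right) \left(- \frac{1}{15960}\right) - \frac{43359}{2585} = \frac{2159}{3990} - \frac{43359}{2585} = - \frac{33484279}{2062830}$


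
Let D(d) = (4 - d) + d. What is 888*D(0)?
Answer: 3552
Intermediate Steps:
D(d) = 4
888*D(0) = 888*4 = 3552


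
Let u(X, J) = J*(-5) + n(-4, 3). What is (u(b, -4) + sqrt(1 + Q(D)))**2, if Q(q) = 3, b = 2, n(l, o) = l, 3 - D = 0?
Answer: 324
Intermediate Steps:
D = 3 (D = 3 - 1*0 = 3 + 0 = 3)
u(X, J) = -4 - 5*J (u(X, J) = J*(-5) - 4 = -5*J - 4 = -4 - 5*J)
(u(b, -4) + sqrt(1 + Q(D)))**2 = ((-4 - 5*(-4)) + sqrt(1 + 3))**2 = ((-4 + 20) + sqrt(4))**2 = (16 + 2)**2 = 18**2 = 324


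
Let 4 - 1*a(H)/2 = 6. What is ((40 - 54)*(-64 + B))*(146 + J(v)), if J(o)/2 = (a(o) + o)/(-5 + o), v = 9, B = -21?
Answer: 176715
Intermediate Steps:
a(H) = -4 (a(H) = 8 - 2*6 = 8 - 12 = -4)
J(o) = 2*(-4 + o)/(-5 + o) (J(o) = 2*((-4 + o)/(-5 + o)) = 2*(-4 + o)/(-5 + o))
((40 - 54)*(-64 + B))*(146 + J(v)) = ((40 - 54)*(-64 - 21))*(146 + 2*(-4 + 9)/(-5 + 9)) = (-14*(-85))*(146 + 2*5/4) = 1190*(146 + 2*(¼)*5) = 1190*(146 + 5/2) = 1190*(297/2) = 176715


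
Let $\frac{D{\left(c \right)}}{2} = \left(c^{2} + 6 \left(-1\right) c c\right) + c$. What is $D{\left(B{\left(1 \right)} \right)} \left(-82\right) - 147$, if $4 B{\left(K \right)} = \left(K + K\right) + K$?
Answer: $\frac{765}{4} \approx 191.25$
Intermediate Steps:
$B{\left(K \right)} = \frac{3 K}{4}$ ($B{\left(K \right)} = \frac{\left(K + K\right) + K}{4} = \frac{2 K + K}{4} = \frac{3 K}{4}$)
$D{\left(c \right)} = - 10 c^{2} + 2 c$ ($D{\left(c \right)} = 2 \left(\left(c^{2} + 6 \left(-1\right) c c\right) + c\right) = 2 \left(\left(c^{2} + - 6 c c\right) + c\right) = 2 \left(\left(c^{2} - 6 c^{2}\right) + c\right) = 2 \left(- 5 c^{2} + c\right) = 2 \left(c - 5 c^{2}\right) = - 10 c^{2} + 2 c$)
$D{\left(B{\left(1 \right)} \right)} \left(-82\right) - 147 = 2 \cdot \frac{3}{4} \cdot 1 \left(1 - 5 \cdot \frac{3}{4} \cdot 1\right) \left(-82\right) - 147 = 2 \cdot \frac{3}{4} \left(1 - \frac{15}{4}\right) \left(-82\right) - 147 = 2 \cdot \frac{3}{4} \left(- \frac{11}{4}\right) \left(-82\right) - 147 = \left(- \frac{33}{8}\right) \left(-82\right) - 147 = \frac{1353}{4} - 147 = \frac{765}{4}$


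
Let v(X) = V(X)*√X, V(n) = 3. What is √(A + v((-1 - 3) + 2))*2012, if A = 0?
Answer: 2012*(-2)^(¼)*√3 ≈ 2930.4 + 2930.4*I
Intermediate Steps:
v(X) = 3*√X
√(A + v((-1 - 3) + 2))*2012 = √(0 + 3*√((-1 - 3) + 2))*2012 = √(0 + 3*√(-4 + 2))*2012 = √(0 + 3*√(-2))*2012 = √(0 + 3*(I*√2))*2012 = √(0 + 3*I*√2)*2012 = √(3*I*√2)*2012 = (2^(¼)*√3*√I)*2012 = 2012*2^(¼)*√3*√I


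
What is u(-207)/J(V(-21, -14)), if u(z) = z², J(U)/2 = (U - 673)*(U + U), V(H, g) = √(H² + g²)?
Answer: -14283/603056 - 9612459*√13/54878096 ≈ -0.65523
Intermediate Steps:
J(U) = 4*U*(-673 + U) (J(U) = 2*((U - 673)*(U + U)) = 2*((-673 + U)*(2*U)) = 2*(2*U*(-673 + U)) = 4*U*(-673 + U))
u(-207)/J(V(-21, -14)) = (-207)²/((4*√((-21)² + (-14)²)*(-673 + √((-21)² + (-14)²)))) = 42849/((4*√(441 + 196)*(-673 + √(441 + 196)))) = 42849/((4*√637*(-673 + √637))) = 42849/((4*(7*√13)*(-673 + 7*√13))) = 42849/((28*√13*(-673 + 7*√13))) = 42849*(√13/(364*(-673 + 7*√13))) = 42849*√13/(364*(-673 + 7*√13))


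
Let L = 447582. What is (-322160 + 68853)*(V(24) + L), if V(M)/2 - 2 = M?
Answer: -113388825638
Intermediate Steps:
V(M) = 4 + 2*M
(-322160 + 68853)*(V(24) + L) = (-322160 + 68853)*((4 + 2*24) + 447582) = -253307*((4 + 48) + 447582) = -253307*(52 + 447582) = -253307*447634 = -113388825638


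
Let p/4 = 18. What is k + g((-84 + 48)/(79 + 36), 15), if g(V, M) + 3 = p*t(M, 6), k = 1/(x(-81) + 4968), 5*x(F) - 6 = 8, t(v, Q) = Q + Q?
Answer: 21399299/24854 ≈ 861.00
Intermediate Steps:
t(v, Q) = 2*Q
x(F) = 14/5 (x(F) = 6/5 + (⅕)*8 = 6/5 + 8/5 = 14/5)
k = 5/24854 (k = 1/(14/5 + 4968) = 1/(24854/5) = 5/24854 ≈ 0.00020117)
p = 72 (p = 4*18 = 72)
g(V, M) = 861 (g(V, M) = -3 + 72*(2*6) = -3 + 72*12 = -3 + 864 = 861)
k + g((-84 + 48)/(79 + 36), 15) = 5/24854 + 861 = 21399299/24854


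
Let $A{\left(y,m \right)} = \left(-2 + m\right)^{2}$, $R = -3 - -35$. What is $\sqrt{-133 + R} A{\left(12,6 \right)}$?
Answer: $16 i \sqrt{101} \approx 160.8 i$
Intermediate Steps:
$R = 32$ ($R = -3 + 35 = 32$)
$\sqrt{-133 + R} A{\left(12,6 \right)} = \sqrt{-133 + 32} \left(-2 + 6\right)^{2} = \sqrt{-101} \cdot 4^{2} = i \sqrt{101} \cdot 16 = 16 i \sqrt{101}$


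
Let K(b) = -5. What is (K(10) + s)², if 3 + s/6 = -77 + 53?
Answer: 27889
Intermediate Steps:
s = -162 (s = -18 + 6*(-77 + 53) = -18 + 6*(-24) = -18 - 144 = -162)
(K(10) + s)² = (-5 - 162)² = (-167)² = 27889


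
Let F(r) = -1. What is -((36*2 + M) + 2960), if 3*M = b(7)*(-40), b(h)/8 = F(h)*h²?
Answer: -24776/3 ≈ -8258.7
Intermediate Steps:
b(h) = -8*h² (b(h) = 8*(-h²) = -8*h²)
M = 15680/3 (M = (-8*7²*(-40))/3 = (-8*49*(-40))/3 = (-392*(-40))/3 = (⅓)*15680 = 15680/3 ≈ 5226.7)
-((36*2 + M) + 2960) = -((36*2 + 15680/3) + 2960) = -((72 + 15680/3) + 2960) = -(15896/3 + 2960) = -1*24776/3 = -24776/3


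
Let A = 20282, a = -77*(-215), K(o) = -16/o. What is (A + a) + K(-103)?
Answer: 3794227/103 ≈ 36837.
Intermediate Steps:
a = 16555
(A + a) + K(-103) = (20282 + 16555) - 16/(-103) = 36837 - 16*(-1/103) = 36837 + 16/103 = 3794227/103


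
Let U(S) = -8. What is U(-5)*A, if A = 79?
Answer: -632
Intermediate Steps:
U(-5)*A = -8*79 = -632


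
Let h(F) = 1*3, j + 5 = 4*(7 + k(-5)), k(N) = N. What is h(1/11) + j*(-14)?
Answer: -39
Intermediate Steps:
j = 3 (j = -5 + 4*(7 - 5) = -5 + 4*2 = -5 + 8 = 3)
h(F) = 3
h(1/11) + j*(-14) = 3 + 3*(-14) = 3 - 42 = -39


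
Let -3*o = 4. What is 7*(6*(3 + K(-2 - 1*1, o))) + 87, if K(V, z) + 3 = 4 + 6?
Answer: 507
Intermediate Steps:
o = -4/3 (o = -⅓*4 = -4/3 ≈ -1.3333)
K(V, z) = 7 (K(V, z) = -3 + (4 + 6) = -3 + 10 = 7)
7*(6*(3 + K(-2 - 1*1, o))) + 87 = 7*(6*(3 + 7)) + 87 = 7*(6*10) + 87 = 7*60 + 87 = 420 + 87 = 507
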